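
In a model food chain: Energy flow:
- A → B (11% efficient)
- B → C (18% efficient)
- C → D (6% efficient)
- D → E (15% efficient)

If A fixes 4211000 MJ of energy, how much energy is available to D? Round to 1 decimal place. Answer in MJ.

B: 4211000 × 0.11 = 463210 MJ
C: 463210 × 0.18 = 83377.8 MJ
D: 83377.8 × 0.06 = 5002.668 MJ

5002.7 MJ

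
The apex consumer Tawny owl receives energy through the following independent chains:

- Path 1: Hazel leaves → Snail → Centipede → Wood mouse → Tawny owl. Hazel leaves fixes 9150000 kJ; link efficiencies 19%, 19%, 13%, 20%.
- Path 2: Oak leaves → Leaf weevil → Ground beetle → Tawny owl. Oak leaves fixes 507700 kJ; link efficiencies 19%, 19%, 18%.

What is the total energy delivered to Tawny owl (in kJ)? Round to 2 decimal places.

Path 1: 9150000 × 0.19 × 0.19 × 0.13 × 0.2 = 8588.19 kJ
Path 2: 507700 × 0.19 × 0.19 × 0.18 = 3299.0346 kJ
Total at Tawny owl: 8588.19 + 3299.0346 = 11887.2246 kJ

11887.22 kJ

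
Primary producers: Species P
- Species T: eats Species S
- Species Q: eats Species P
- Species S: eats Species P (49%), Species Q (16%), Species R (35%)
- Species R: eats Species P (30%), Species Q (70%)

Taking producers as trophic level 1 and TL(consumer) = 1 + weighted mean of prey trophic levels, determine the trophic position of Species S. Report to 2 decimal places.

Species Q: 1 + 1 = 2
Species R: 1 + (0.3×1 + 0.7×2) = 2.7
Species S: 1 + (0.49×1 + 0.16×2 + 0.35×2.7) = 2.755
Species T: 1 + 2.755 = 3.755

2.76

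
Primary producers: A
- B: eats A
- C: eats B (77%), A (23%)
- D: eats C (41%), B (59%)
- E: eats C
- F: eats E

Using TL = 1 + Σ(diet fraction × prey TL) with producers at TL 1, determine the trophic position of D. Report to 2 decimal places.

3.32

B: 1 + 1 = 2
C: 1 + (0.77×2 + 0.23×1) = 2.77
D: 1 + (0.41×2.77 + 0.59×2) = 3.3157
E: 1 + 2.77 = 3.77
F: 1 + 3.77 = 4.77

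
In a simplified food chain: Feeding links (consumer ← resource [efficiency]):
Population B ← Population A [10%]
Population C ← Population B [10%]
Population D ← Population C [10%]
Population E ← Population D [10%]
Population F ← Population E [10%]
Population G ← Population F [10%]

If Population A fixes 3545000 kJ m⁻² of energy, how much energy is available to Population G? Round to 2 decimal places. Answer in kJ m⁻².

3.55 kJ m⁻²

Population B: 3545000 × 0.1 = 354500 kJ m⁻²
Population C: 354500 × 0.1 = 35450 kJ m⁻²
Population D: 35450 × 0.1 = 3545 kJ m⁻²
Population E: 3545 × 0.1 = 354.5 kJ m⁻²
Population F: 354.5 × 0.1 = 35.45 kJ m⁻²
Population G: 35.45 × 0.1 = 3.545 kJ m⁻²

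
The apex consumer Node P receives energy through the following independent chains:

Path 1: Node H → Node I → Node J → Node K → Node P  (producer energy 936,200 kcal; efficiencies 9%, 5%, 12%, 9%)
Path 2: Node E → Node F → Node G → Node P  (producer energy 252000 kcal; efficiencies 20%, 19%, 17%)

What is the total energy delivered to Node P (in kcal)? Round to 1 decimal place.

1673.4 kcal

Path 1: 936200 × 0.09 × 0.05 × 0.12 × 0.09 = 45.49932 kcal
Path 2: 252000 × 0.2 × 0.19 × 0.17 = 1627.92 kcal
Total at Node P: 45.49932 + 1627.92 = 1673.41932 kcal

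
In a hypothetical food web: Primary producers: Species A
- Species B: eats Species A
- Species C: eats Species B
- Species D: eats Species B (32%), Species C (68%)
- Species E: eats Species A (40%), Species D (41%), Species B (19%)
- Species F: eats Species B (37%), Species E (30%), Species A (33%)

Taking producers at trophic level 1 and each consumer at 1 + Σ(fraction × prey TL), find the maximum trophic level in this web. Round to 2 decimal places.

Species B: 1 + 1 = 2
Species C: 1 + 2 = 3
Species D: 1 + (0.32×2 + 0.68×3) = 3.68
Species E: 1 + (0.4×1 + 0.41×3.68 + 0.19×2) = 3.2888
Species F: 1 + (0.37×2 + 0.3×3.2888 + 0.33×1) = 3.05664

3.68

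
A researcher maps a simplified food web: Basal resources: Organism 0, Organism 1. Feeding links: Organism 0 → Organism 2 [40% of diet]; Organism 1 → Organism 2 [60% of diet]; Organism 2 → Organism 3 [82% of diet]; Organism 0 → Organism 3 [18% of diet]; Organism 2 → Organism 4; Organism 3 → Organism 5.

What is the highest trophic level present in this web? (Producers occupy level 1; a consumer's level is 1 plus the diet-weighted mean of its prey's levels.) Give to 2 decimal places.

Organism 2: 1 + (0.4×1 + 0.6×1) = 2
Organism 3: 1 + (0.82×2 + 0.18×1) = 2.82
Organism 4: 1 + 2 = 3
Organism 5: 1 + 2.82 = 3.82

3.82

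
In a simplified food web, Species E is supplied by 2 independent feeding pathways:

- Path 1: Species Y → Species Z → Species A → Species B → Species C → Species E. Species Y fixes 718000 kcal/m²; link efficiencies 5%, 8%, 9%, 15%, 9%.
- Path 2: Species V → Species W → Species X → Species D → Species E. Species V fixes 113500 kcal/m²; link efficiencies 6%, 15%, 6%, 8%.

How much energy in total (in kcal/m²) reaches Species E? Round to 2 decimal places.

Path 1: 718000 × 0.05 × 0.08 × 0.09 × 0.15 × 0.09 = 3.48948 kcal/m²
Path 2: 113500 × 0.06 × 0.15 × 0.06 × 0.08 = 4.9032 kcal/m²
Total at Species E: 3.48948 + 4.9032 = 8.39268 kcal/m²

8.39 kcal/m²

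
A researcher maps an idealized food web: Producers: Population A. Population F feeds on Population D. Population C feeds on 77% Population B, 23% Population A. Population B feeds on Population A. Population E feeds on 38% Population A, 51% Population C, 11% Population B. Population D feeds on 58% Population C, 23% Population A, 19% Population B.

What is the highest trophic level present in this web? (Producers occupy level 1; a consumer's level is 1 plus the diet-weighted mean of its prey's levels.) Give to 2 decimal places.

Population B: 1 + 1 = 2
Population C: 1 + (0.77×2 + 0.23×1) = 2.77
Population D: 1 + (0.58×2.77 + 0.23×1 + 0.19×2) = 3.2166
Population E: 1 + (0.38×1 + 0.51×2.77 + 0.11×2) = 3.0127
Population F: 1 + 3.2166 = 4.2166

4.22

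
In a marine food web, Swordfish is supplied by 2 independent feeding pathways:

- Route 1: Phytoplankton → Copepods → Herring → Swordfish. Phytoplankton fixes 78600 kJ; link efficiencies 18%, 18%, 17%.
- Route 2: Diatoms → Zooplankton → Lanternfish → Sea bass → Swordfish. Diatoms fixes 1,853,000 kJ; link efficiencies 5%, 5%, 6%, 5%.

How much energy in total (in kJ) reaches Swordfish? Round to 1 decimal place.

446.8 kJ

Route 1: 78600 × 0.18 × 0.18 × 0.17 = 432.9288 kJ
Route 2: 1853000 × 0.05 × 0.05 × 0.06 × 0.05 = 13.8975 kJ
Total at Swordfish: 432.9288 + 13.8975 = 446.8263 kJ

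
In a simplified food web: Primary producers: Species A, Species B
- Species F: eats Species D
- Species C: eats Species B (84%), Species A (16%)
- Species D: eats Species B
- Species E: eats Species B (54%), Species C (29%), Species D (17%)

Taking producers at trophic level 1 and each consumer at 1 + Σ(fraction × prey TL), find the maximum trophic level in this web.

3

Species C: 1 + (0.84×1 + 0.16×1) = 2
Species D: 1 + 1 = 2
Species E: 1 + (0.54×1 + 0.29×2 + 0.17×2) = 2.46
Species F: 1 + 2 = 3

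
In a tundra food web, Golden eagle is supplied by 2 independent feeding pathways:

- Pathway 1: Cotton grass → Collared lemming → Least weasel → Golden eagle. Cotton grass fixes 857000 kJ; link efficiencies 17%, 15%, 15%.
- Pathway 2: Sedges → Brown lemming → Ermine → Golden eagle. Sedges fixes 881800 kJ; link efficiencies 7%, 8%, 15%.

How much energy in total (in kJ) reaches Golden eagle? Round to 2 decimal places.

4018.74 kJ

Pathway 1: 857000 × 0.17 × 0.15 × 0.15 = 3278.025 kJ
Pathway 2: 881800 × 0.07 × 0.08 × 0.15 = 740.712 kJ
Total at Golden eagle: 3278.025 + 740.712 = 4018.737 kJ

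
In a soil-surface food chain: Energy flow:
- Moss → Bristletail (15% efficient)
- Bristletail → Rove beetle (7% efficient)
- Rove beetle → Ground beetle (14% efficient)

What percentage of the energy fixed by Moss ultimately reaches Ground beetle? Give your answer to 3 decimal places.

0.147%

Product of link efficiencies: 0.15 × 0.07 × 0.14 = 0.00147
As a percentage: 0.00147 × 100 = 0.147%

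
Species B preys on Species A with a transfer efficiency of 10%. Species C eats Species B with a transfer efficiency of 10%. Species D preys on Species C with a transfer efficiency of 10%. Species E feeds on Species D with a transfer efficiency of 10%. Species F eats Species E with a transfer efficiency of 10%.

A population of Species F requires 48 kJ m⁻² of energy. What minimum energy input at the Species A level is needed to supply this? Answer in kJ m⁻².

4800000 kJ m⁻²

Cumulative transfer efficiency: 0.1 × 0.1 × 0.1 × 0.1 × 0.1 = 0.00001
Species A energy = 48 / 0.00001 = 4800000 kJ m⁻²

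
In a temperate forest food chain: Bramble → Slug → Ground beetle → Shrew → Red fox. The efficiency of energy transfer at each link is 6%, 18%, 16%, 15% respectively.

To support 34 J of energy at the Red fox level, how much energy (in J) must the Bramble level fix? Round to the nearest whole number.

Cumulative transfer efficiency: 0.06 × 0.18 × 0.16 × 0.15 = 0.0002592
Bramble energy = 34 / 0.0002592 = 131173 J

131173 J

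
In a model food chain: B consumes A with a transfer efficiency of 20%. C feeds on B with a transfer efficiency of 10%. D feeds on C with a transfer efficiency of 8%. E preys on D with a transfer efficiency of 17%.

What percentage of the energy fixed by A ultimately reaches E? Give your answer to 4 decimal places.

0.0272%

Product of link efficiencies: 0.2 × 0.1 × 0.08 × 0.17 = 0.000272
As a percentage: 0.000272 × 100 = 0.0272%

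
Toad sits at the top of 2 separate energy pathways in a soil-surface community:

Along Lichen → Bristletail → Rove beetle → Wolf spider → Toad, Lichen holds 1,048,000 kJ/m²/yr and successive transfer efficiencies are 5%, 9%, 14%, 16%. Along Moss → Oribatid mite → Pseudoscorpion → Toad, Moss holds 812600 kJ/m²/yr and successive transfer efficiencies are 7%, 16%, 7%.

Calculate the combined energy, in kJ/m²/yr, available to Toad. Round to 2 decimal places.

Via Lichen: 1048000 × 0.05 × 0.09 × 0.14 × 0.16 = 105.6384 kJ/m²/yr
Via Moss: 812600 × 0.07 × 0.16 × 0.07 = 637.0784 kJ/m²/yr
Total at Toad: 105.6384 + 637.0784 = 742.7168 kJ/m²/yr

742.72 kJ/m²/yr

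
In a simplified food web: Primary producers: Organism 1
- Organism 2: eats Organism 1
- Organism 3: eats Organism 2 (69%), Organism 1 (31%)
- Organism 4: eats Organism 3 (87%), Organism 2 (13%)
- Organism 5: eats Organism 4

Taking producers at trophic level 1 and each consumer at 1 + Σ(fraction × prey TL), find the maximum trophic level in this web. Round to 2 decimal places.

4.60

Organism 2: 1 + 1 = 2
Organism 3: 1 + (0.69×2 + 0.31×1) = 2.69
Organism 4: 1 + (0.87×2.69 + 0.13×2) = 3.6003
Organism 5: 1 + 3.6003 = 4.6003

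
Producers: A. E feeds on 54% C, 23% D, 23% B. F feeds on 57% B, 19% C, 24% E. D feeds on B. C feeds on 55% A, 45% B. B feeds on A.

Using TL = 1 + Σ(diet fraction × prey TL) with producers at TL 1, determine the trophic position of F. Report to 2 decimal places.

B: 1 + 1 = 2
C: 1 + (0.55×1 + 0.45×2) = 2.45
D: 1 + 2 = 3
E: 1 + (0.54×2.45 + 0.23×3 + 0.23×2) = 3.473
F: 1 + (0.57×2 + 0.19×2.45 + 0.24×3.473) = 3.43902

3.44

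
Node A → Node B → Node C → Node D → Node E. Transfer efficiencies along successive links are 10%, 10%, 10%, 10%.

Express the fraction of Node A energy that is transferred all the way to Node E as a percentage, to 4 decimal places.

Product of link efficiencies: 0.1 × 0.1 × 0.1 × 0.1 = 0.0001
As a percentage: 0.0001 × 100 = 0.0100%

0.0100%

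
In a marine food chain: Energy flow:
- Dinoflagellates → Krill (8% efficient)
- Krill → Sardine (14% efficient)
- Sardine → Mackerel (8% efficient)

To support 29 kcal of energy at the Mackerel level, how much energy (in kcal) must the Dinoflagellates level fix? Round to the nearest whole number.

32366 kcal

Cumulative transfer efficiency: 0.08 × 0.14 × 0.08 = 0.000896
Dinoflagellates energy = 29 / 0.000896 = 32366 kcal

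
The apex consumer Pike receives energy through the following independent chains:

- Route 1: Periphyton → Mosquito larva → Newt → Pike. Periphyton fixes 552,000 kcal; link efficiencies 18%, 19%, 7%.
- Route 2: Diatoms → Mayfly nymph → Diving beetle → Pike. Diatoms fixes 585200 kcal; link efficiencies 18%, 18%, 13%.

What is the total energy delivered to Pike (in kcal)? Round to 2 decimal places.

Route 1: 552000 × 0.18 × 0.19 × 0.07 = 1321.488 kcal
Route 2: 585200 × 0.18 × 0.18 × 0.13 = 2464.8624 kcal
Total at Pike: 1321.488 + 2464.8624 = 3786.3504 kcal

3786.35 kcal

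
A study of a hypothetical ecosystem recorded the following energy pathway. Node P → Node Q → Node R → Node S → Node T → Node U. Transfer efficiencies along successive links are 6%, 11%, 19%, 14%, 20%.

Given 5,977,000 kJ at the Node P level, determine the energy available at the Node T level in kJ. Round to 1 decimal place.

1049.3 kJ

Node Q: 5977000 × 0.06 = 358620 kJ
Node R: 358620 × 0.11 = 39448.2 kJ
Node S: 39448.2 × 0.19 = 7495.158 kJ
Node T: 7495.158 × 0.14 = 1049.32212 kJ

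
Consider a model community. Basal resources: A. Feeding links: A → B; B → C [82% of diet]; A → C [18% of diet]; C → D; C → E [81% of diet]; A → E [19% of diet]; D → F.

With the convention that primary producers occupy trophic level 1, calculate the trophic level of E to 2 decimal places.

3.47

B: 1 + 1 = 2
C: 1 + (0.82×2 + 0.18×1) = 2.82
D: 1 + 2.82 = 3.82
E: 1 + (0.81×2.82 + 0.19×1) = 3.4742
F: 1 + 3.82 = 4.82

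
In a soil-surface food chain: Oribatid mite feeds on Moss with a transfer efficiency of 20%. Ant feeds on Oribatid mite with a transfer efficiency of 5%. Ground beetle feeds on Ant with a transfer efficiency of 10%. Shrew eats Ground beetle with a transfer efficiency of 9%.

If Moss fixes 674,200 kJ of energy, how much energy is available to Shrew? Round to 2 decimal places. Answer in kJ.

60.68 kJ

Oribatid mite: 674200 × 0.2 = 134840 kJ
Ant: 134840 × 0.05 = 6742 kJ
Ground beetle: 6742 × 0.1 = 674.2 kJ
Shrew: 674.2 × 0.09 = 60.678 kJ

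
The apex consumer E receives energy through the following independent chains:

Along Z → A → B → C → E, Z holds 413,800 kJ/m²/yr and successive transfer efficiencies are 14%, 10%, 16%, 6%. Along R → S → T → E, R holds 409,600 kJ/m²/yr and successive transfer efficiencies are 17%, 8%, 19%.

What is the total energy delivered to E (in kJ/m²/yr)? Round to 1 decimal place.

Via Z: 413800 × 0.14 × 0.1 × 0.16 × 0.06 = 55.61472 kJ/m²/yr
Via R: 409600 × 0.17 × 0.08 × 0.19 = 1058.4064 kJ/m²/yr
Total at E: 55.61472 + 1058.4064 = 1114.02112 kJ/m²/yr

1114.0 kJ/m²/yr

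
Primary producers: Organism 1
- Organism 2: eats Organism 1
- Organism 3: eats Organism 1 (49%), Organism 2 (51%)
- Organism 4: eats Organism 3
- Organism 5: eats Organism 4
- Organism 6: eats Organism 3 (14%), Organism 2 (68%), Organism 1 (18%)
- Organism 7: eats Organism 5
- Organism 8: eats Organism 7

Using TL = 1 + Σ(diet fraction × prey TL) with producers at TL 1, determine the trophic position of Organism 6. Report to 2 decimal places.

2.89

Organism 2: 1 + 1 = 2
Organism 3: 1 + (0.49×1 + 0.51×2) = 2.51
Organism 4: 1 + 2.51 = 3.51
Organism 5: 1 + 3.51 = 4.51
Organism 6: 1 + (0.14×2.51 + 0.68×2 + 0.18×1) = 2.8914
Organism 7: 1 + 4.51 = 5.51
Organism 8: 1 + 5.51 = 6.51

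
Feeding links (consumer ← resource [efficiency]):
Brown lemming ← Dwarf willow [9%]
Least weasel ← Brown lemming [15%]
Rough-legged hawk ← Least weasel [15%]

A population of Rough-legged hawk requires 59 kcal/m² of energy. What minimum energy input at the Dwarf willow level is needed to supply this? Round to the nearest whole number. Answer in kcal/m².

Cumulative transfer efficiency: 0.09 × 0.15 × 0.15 = 0.002025
Dwarf willow energy = 59 / 0.002025 = 29136 kcal/m²

29136 kcal/m²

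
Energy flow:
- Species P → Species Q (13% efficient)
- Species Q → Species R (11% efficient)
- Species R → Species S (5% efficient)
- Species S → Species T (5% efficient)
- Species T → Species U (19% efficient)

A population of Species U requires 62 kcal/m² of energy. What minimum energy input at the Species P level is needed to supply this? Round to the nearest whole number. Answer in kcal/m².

9127714 kcal/m²

Cumulative transfer efficiency: 0.13 × 0.11 × 0.05 × 0.05 × 0.19 = 0.0000067925
Species P energy = 62 / 0.0000067925 = 9127714 kcal/m²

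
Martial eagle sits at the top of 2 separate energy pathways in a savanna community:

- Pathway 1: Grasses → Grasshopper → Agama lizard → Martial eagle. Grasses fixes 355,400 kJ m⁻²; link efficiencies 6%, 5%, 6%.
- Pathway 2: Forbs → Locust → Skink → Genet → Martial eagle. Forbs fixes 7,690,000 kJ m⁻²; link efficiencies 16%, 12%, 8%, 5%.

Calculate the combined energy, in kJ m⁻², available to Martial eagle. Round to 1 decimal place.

654.6 kJ m⁻²

Pathway 1: 355400 × 0.06 × 0.05 × 0.06 = 63.972 kJ m⁻²
Pathway 2: 7690000 × 0.16 × 0.12 × 0.08 × 0.05 = 590.592 kJ m⁻²
Total at Martial eagle: 63.972 + 590.592 = 654.564 kJ m⁻²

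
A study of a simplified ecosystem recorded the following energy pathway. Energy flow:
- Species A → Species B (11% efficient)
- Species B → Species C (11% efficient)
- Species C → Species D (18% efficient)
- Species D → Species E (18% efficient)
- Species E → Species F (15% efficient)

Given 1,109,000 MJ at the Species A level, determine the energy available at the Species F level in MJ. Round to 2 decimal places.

65.22 MJ

Species B: 1109000 × 0.11 = 121990 MJ
Species C: 121990 × 0.11 = 13418.9 MJ
Species D: 13418.9 × 0.18 = 2415.402 MJ
Species E: 2415.402 × 0.18 = 434.77236 MJ
Species F: 434.77236 × 0.15 = 65.215854 MJ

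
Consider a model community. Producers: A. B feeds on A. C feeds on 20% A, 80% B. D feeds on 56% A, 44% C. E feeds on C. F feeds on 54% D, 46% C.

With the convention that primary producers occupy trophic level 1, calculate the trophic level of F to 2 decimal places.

B: 1 + 1 = 2
C: 1 + (0.2×1 + 0.8×2) = 2.8
D: 1 + (0.56×1 + 0.44×2.8) = 2.792
E: 1 + 2.8 = 3.8
F: 1 + (0.54×2.792 + 0.46×2.8) = 3.79568

3.80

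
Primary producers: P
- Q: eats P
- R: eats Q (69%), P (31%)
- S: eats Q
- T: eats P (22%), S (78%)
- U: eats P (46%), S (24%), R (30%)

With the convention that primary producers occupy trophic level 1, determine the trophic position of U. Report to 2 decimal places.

Q: 1 + 1 = 2
R: 1 + (0.69×2 + 0.31×1) = 2.69
S: 1 + 2 = 3
T: 1 + (0.22×1 + 0.78×3) = 3.56
U: 1 + (0.46×1 + 0.24×3 + 0.3×2.69) = 2.987

2.99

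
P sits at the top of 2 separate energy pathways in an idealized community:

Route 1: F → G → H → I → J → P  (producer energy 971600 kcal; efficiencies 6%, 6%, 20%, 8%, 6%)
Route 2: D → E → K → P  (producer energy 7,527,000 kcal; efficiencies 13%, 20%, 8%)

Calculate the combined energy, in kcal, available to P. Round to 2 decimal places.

15659.52 kcal

Route 1: 971600 × 0.06 × 0.06 × 0.2 × 0.08 × 0.06 = 3.3578496 kcal
Route 2: 7527000 × 0.13 × 0.2 × 0.08 = 15656.16 kcal
Total at P: 3.3578496 + 15656.16 = 15659.5178496 kcal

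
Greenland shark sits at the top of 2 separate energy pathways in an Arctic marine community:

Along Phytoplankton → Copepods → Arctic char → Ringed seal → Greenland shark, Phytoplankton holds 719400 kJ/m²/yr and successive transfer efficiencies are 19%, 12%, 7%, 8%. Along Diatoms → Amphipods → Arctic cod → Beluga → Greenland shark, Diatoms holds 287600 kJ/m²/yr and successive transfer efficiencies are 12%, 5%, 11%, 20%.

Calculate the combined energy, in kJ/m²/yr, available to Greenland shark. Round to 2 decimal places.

129.82 kJ/m²/yr

Via Phytoplankton: 719400 × 0.19 × 0.12 × 0.07 × 0.08 = 91.852992 kJ/m²/yr
Via Diatoms: 287600 × 0.12 × 0.05 × 0.11 × 0.2 = 37.9632 kJ/m²/yr
Total at Greenland shark: 91.852992 + 37.9632 = 129.816192 kJ/m²/yr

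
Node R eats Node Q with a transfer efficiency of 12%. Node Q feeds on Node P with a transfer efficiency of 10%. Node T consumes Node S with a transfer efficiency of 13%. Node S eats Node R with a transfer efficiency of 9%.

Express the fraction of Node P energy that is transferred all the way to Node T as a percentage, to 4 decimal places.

0.0140%

Product of link efficiencies: 0.1 × 0.12 × 0.09 × 0.13 = 0.0001404
As a percentage: 0.0001404 × 100 = 0.0140%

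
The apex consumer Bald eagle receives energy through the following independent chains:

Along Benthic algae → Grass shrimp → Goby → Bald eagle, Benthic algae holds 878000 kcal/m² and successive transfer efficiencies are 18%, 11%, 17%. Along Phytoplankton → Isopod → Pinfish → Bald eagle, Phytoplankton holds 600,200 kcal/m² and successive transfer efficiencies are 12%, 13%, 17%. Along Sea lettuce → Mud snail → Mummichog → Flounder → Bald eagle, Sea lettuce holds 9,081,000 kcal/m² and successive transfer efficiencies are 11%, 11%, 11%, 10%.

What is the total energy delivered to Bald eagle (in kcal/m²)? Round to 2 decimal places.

5755.76 kcal/m²

Via Benthic algae: 878000 × 0.18 × 0.11 × 0.17 = 2955.348 kcal/m²
Via Phytoplankton: 600200 × 0.12 × 0.13 × 0.17 = 1591.7304 kcal/m²
Via Sea lettuce: 9081000 × 0.11 × 0.11 × 0.11 × 0.1 = 1208.6811 kcal/m²
Total at Bald eagle: 2955.348 + 1591.7304 + 1208.6811 = 5755.7595 kcal/m²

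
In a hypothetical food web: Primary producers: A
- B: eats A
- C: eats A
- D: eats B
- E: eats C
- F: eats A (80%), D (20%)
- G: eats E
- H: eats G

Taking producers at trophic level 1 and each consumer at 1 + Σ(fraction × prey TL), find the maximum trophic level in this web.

B: 1 + 1 = 2
C: 1 + 1 = 2
D: 1 + 2 = 3
E: 1 + 2 = 3
F: 1 + (0.8×1 + 0.2×3) = 2.4
G: 1 + 3 = 4
H: 1 + 4 = 5

5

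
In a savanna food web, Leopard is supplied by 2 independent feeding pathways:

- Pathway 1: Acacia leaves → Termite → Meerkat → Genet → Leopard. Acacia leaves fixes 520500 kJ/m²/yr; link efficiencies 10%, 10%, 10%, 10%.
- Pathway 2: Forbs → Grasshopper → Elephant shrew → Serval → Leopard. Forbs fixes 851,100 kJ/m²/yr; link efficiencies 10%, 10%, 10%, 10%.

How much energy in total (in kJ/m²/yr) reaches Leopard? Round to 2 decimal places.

Pathway 1: 520500 × 0.1 × 0.1 × 0.1 × 0.1 = 52.05 kJ/m²/yr
Pathway 2: 851100 × 0.1 × 0.1 × 0.1 × 0.1 = 85.11 kJ/m²/yr
Total at Leopard: 52.05 + 85.11 = 137.16 kJ/m²/yr

137.16 kJ/m²/yr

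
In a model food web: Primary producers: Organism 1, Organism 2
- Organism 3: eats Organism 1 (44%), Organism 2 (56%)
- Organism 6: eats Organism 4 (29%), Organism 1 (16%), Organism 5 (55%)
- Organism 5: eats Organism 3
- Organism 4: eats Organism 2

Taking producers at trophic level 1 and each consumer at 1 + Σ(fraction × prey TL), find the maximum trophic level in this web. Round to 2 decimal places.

Organism 3: 1 + (0.44×1 + 0.56×1) = 2
Organism 4: 1 + 1 = 2
Organism 5: 1 + 2 = 3
Organism 6: 1 + (0.29×2 + 0.16×1 + 0.55×3) = 3.39

3.39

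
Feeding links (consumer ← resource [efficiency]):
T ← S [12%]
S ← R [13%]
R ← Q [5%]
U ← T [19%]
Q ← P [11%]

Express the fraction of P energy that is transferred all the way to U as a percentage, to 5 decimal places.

Product of link efficiencies: 0.11 × 0.05 × 0.13 × 0.12 × 0.19 = 0.000016302
As a percentage: 0.000016302 × 100 = 0.00163%

0.00163%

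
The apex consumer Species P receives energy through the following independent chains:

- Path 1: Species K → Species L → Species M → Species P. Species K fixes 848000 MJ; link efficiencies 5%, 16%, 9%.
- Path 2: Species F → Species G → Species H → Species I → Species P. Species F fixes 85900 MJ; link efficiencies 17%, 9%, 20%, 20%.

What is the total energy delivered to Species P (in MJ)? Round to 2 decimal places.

Path 1: 848000 × 0.05 × 0.16 × 0.09 = 610.56 MJ
Path 2: 85900 × 0.17 × 0.09 × 0.2 × 0.2 = 52.5708 MJ
Total at Species P: 610.56 + 52.5708 = 663.1308 MJ

663.13 MJ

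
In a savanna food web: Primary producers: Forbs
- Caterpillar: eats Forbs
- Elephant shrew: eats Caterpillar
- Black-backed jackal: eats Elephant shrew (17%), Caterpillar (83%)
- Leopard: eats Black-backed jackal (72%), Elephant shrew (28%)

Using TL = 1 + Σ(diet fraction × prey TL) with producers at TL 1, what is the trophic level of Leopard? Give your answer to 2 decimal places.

Caterpillar: 1 + 1 = 2
Elephant shrew: 1 + 2 = 3
Black-backed jackal: 1 + (0.17×3 + 0.83×2) = 3.17
Leopard: 1 + (0.72×3.17 + 0.28×3) = 4.1224

4.12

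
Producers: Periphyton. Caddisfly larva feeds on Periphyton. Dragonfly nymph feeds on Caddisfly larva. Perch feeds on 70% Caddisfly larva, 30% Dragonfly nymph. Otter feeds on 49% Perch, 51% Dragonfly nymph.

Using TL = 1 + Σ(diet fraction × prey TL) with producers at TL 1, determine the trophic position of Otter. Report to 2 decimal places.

4.15

Caddisfly larva: 1 + 1 = 2
Dragonfly nymph: 1 + 2 = 3
Perch: 1 + (0.7×2 + 0.3×3) = 3.3
Otter: 1 + (0.49×3.3 + 0.51×3) = 4.147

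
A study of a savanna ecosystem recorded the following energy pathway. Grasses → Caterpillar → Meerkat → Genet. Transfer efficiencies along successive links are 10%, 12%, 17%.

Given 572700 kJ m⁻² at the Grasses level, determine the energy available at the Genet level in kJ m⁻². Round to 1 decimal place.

1168.3 kJ m⁻²

Caterpillar: 572700 × 0.1 = 57270 kJ m⁻²
Meerkat: 57270 × 0.12 = 6872.4 kJ m⁻²
Genet: 6872.4 × 0.17 = 1168.308 kJ m⁻²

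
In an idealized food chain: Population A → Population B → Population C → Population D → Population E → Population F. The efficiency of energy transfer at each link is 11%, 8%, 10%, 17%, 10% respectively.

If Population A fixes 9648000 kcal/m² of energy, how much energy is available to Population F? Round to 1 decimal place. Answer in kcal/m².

144.3 kcal/m²

Population B: 9648000 × 0.11 = 1061280 kcal/m²
Population C: 1061280 × 0.08 = 84902.4 kcal/m²
Population D: 84902.4 × 0.1 = 8490.24 kcal/m²
Population E: 8490.24 × 0.17 = 1443.3408 kcal/m²
Population F: 1443.3408 × 0.1 = 144.33408 kcal/m²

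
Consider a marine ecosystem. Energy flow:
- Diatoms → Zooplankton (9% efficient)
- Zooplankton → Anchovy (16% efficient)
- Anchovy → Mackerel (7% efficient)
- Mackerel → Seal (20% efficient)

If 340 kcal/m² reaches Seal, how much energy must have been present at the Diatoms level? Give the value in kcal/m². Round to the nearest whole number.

1686508 kcal/m²

Cumulative transfer efficiency: 0.09 × 0.16 × 0.07 × 0.2 = 0.0002016
Diatoms energy = 340 / 0.0002016 = 1686508 kcal/m²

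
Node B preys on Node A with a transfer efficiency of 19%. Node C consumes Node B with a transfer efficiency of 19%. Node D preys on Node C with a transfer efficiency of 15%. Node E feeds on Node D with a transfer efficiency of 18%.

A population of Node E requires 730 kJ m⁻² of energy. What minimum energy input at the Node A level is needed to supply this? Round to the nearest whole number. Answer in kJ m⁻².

748948 kJ m⁻²

Cumulative transfer efficiency: 0.19 × 0.19 × 0.15 × 0.18 = 0.0009747
Node A energy = 730 / 0.0009747 = 748948 kJ m⁻²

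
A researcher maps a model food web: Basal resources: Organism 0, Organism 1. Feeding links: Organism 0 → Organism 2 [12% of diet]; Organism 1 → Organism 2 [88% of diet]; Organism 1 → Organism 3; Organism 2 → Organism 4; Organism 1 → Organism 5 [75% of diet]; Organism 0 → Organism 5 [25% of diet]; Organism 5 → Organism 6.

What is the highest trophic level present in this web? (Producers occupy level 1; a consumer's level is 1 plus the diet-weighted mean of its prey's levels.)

Organism 2: 1 + (0.12×1 + 0.88×1) = 2
Organism 3: 1 + 1 = 2
Organism 4: 1 + 2 = 3
Organism 5: 1 + (0.75×1 + 0.25×1) = 2
Organism 6: 1 + 2 = 3

3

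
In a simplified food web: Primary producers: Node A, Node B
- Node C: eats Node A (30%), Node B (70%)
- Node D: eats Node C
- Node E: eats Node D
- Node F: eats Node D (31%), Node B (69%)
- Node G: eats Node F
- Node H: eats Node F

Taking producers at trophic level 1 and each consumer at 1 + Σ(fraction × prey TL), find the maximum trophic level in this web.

4

Node C: 1 + (0.3×1 + 0.7×1) = 2
Node D: 1 + 2 = 3
Node E: 1 + 3 = 4
Node F: 1 + (0.31×3 + 0.69×1) = 2.62
Node G: 1 + 2.62 = 3.62
Node H: 1 + 2.62 = 3.62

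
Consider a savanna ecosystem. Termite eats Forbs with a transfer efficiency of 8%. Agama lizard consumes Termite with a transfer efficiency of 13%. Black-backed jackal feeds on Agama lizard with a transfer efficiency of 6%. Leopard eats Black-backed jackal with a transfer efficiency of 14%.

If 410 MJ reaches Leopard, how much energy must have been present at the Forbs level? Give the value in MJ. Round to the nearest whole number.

4693223 MJ

Cumulative transfer efficiency: 0.08 × 0.13 × 0.06 × 0.14 = 0.00008736
Forbs energy = 410 / 0.00008736 = 4693223 MJ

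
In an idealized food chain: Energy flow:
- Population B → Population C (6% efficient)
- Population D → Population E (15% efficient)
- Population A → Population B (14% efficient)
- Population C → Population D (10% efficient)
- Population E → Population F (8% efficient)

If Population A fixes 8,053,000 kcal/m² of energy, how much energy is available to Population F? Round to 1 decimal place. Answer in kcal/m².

81.2 kcal/m²

Population B: 8053000 × 0.14 = 1127420 kcal/m²
Population C: 1127420 × 0.06 = 67645.2 kcal/m²
Population D: 67645.2 × 0.1 = 6764.52 kcal/m²
Population E: 6764.52 × 0.15 = 1014.678 kcal/m²
Population F: 1014.678 × 0.08 = 81.17424 kcal/m²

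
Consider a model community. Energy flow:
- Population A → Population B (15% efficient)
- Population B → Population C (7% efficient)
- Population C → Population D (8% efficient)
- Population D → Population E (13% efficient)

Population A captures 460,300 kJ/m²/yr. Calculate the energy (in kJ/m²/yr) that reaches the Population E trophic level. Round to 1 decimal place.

50.3 kJ/m²/yr

Population B: 460300 × 0.15 = 69045 kJ/m²/yr
Population C: 69045 × 0.07 = 4833.15 kJ/m²/yr
Population D: 4833.15 × 0.08 = 386.652 kJ/m²/yr
Population E: 386.652 × 0.13 = 50.26476 kJ/m²/yr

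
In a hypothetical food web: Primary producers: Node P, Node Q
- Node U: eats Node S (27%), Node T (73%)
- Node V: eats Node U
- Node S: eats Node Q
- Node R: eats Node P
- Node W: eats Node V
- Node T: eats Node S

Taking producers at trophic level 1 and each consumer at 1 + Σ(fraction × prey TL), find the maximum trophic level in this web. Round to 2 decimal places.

Node R: 1 + 1 = 2
Node S: 1 + 1 = 2
Node T: 1 + 2 = 3
Node U: 1 + (0.27×2 + 0.73×3) = 3.73
Node V: 1 + 3.73 = 4.73
Node W: 1 + 4.73 = 5.73

5.73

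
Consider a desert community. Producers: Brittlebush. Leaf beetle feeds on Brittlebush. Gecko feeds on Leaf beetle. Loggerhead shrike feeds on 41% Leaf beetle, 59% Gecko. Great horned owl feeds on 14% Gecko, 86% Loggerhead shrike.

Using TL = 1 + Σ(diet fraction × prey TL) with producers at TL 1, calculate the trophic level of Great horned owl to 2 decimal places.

4.51

Leaf beetle: 1 + 1 = 2
Gecko: 1 + 2 = 3
Loggerhead shrike: 1 + (0.41×2 + 0.59×3) = 3.59
Great horned owl: 1 + (0.14×3 + 0.86×3.59) = 4.5074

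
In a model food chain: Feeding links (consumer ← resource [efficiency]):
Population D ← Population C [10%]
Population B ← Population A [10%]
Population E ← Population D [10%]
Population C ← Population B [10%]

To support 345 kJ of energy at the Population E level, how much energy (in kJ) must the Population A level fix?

Cumulative transfer efficiency: 0.1 × 0.1 × 0.1 × 0.1 = 0.0001
Population A energy = 345 / 0.0001 = 3450000 kJ

3450000 kJ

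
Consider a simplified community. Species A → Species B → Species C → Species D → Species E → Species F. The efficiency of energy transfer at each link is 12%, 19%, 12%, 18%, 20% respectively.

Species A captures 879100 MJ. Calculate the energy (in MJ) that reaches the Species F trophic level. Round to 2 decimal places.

86.59 MJ

Species B: 879100 × 0.12 = 105492 MJ
Species C: 105492 × 0.19 = 20043.48 MJ
Species D: 20043.48 × 0.12 = 2405.2176 MJ
Species E: 2405.2176 × 0.18 = 432.939168 MJ
Species F: 432.939168 × 0.2 = 86.5878336 MJ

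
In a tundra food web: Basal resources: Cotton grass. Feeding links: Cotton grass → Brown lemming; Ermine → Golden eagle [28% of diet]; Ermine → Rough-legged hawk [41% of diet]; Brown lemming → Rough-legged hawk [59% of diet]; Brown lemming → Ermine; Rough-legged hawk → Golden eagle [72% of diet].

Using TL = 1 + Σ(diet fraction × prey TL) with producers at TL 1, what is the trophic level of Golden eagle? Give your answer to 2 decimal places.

4.30

Brown lemming: 1 + 1 = 2
Ermine: 1 + 2 = 3
Rough-legged hawk: 1 + (0.59×2 + 0.41×3) = 3.41
Golden eagle: 1 + (0.72×3.41 + 0.28×3) = 4.2952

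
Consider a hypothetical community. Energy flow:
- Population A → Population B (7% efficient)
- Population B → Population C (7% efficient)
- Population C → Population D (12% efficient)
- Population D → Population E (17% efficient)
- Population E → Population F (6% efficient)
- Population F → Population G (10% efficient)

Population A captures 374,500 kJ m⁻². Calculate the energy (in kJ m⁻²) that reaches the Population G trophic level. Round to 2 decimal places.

Population B: 374500 × 0.07 = 26215 kJ m⁻²
Population C: 26215 × 0.07 = 1835.05 kJ m⁻²
Population D: 1835.05 × 0.12 = 220.206 kJ m⁻²
Population E: 220.206 × 0.17 = 37.43502 kJ m⁻²
Population F: 37.43502 × 0.06 = 2.2461012 kJ m⁻²
Population G: 2.2461012 × 0.1 = 0.22461012 kJ m⁻²

0.22 kJ m⁻²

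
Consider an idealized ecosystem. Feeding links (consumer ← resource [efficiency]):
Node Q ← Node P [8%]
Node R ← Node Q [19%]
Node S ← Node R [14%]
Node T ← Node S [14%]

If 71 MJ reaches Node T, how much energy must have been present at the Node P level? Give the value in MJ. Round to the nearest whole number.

238319 MJ

Cumulative transfer efficiency: 0.08 × 0.19 × 0.14 × 0.14 = 0.00029792
Node P energy = 71 / 0.00029792 = 238319 MJ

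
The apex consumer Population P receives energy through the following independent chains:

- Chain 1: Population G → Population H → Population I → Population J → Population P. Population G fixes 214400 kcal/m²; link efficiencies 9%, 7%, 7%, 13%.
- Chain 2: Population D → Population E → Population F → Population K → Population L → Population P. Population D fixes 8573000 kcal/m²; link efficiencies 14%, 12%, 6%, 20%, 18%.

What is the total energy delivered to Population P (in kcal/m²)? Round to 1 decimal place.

323.4 kcal/m²

Chain 1: 214400 × 0.09 × 0.07 × 0.07 × 0.13 = 12.291552 kcal/m²
Chain 2: 8573000 × 0.14 × 0.12 × 0.06 × 0.2 × 0.18 = 311.097024 kcal/m²
Total at Population P: 12.291552 + 311.097024 = 323.388576 kcal/m²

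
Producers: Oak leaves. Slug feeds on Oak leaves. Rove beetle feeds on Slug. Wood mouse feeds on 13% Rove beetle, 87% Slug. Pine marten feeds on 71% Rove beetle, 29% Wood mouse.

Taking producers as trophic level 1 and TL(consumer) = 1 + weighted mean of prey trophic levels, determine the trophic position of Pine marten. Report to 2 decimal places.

4.04

Slug: 1 + 1 = 2
Rove beetle: 1 + 2 = 3
Wood mouse: 1 + (0.13×3 + 0.87×2) = 3.13
Pine marten: 1 + (0.71×3 + 0.29×3.13) = 4.0377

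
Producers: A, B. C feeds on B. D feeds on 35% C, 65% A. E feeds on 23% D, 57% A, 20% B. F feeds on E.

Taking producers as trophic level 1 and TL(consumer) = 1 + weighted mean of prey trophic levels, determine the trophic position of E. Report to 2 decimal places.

2.31

C: 1 + 1 = 2
D: 1 + (0.35×2 + 0.65×1) = 2.35
E: 1 + (0.23×2.35 + 0.57×1 + 0.2×1) = 2.3105
F: 1 + 2.3105 = 3.3105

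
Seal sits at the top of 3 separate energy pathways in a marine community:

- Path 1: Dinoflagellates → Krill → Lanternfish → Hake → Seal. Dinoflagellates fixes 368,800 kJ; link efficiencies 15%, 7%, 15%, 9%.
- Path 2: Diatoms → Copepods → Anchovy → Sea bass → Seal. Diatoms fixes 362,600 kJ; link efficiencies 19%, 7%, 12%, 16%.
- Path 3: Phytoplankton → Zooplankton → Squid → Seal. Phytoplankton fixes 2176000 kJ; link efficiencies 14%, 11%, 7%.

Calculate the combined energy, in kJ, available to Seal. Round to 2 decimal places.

2490.60 kJ

Path 1: 368800 × 0.15 × 0.07 × 0.15 × 0.09 = 52.2774 kJ
Path 2: 362600 × 0.19 × 0.07 × 0.12 × 0.16 = 92.593536 kJ
Path 3: 2176000 × 0.14 × 0.11 × 0.07 = 2345.728 kJ
Total at Seal: 52.2774 + 92.593536 + 2345.728 = 2490.598936 kJ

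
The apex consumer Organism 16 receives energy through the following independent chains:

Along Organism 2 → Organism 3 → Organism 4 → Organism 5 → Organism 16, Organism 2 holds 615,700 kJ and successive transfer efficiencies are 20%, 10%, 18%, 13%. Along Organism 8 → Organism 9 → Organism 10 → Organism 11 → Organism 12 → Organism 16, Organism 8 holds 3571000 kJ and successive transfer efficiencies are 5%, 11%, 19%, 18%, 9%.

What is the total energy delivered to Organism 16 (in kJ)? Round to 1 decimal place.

348.6 kJ

Via Organism 2: 615700 × 0.2 × 0.1 × 0.18 × 0.13 = 288.1476 kJ
Via Organism 8: 3571000 × 0.05 × 0.11 × 0.19 × 0.18 × 0.09 = 60.453459 kJ
Total at Organism 16: 288.1476 + 60.453459 = 348.601059 kJ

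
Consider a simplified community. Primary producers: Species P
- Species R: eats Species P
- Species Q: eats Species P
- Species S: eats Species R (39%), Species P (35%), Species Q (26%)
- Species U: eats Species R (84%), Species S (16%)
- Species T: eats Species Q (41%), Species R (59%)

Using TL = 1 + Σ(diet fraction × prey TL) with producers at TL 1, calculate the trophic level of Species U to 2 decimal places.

3.10

Species Q: 1 + 1 = 2
Species R: 1 + 1 = 2
Species S: 1 + (0.39×2 + 0.35×1 + 0.26×2) = 2.65
Species T: 1 + (0.41×2 + 0.59×2) = 3
Species U: 1 + (0.84×2 + 0.16×2.65) = 3.104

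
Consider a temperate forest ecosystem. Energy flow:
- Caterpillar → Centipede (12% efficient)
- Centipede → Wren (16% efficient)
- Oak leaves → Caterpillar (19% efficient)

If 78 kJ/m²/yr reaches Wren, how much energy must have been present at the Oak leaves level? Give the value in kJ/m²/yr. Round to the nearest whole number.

Cumulative transfer efficiency: 0.19 × 0.12 × 0.16 = 0.003648
Oak leaves energy = 78 / 0.003648 = 21382 kJ/m²/yr

21382 kJ/m²/yr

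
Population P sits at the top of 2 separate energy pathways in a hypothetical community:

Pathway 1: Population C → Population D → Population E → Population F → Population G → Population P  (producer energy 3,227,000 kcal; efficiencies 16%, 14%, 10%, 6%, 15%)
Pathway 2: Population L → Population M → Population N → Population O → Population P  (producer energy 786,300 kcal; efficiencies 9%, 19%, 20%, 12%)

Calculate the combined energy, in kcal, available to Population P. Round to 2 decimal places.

Pathway 1: 3227000 × 0.16 × 0.14 × 0.1 × 0.06 × 0.15 = 65.05632 kcal
Pathway 2: 786300 × 0.09 × 0.19 × 0.2 × 0.12 = 322.69752 kcal
Total at Population P: 65.05632 + 322.69752 = 387.75384 kcal

387.75 kcal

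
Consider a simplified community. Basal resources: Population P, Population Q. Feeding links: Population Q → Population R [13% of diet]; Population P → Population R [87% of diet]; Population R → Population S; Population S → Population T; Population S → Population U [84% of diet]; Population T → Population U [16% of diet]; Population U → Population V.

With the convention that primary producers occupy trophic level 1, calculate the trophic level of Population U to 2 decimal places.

4.16

Population R: 1 + (0.13×1 + 0.87×1) = 2
Population S: 1 + 2 = 3
Population T: 1 + 3 = 4
Population U: 1 + (0.84×3 + 0.16×4) = 4.16
Population V: 1 + 4.16 = 5.16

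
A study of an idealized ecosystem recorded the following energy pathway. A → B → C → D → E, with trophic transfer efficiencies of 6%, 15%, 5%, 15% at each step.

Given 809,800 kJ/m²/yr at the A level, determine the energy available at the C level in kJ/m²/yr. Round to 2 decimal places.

B: 809800 × 0.06 = 48588 kJ/m²/yr
C: 48588 × 0.15 = 7288.2 kJ/m²/yr

7288.20 kJ/m²/yr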